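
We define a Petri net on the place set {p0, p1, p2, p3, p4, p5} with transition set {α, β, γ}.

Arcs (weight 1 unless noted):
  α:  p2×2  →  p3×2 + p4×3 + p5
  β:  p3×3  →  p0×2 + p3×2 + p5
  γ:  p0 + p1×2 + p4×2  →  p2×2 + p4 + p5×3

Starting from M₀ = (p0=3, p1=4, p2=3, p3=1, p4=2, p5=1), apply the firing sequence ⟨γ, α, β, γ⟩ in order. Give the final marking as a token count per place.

(p0=3, p1=0, p2=5, p3=2, p4=3, p5=9)

step 1: fire γ:  (p0=3, p1=4, p2=3, p3=1, p4=2, p5=1) → (p0=2, p1=2, p2=5, p3=1, p4=1, p5=4)
step 2: fire α:  (p0=2, p1=2, p2=5, p3=1, p4=1, p5=4) → (p0=2, p1=2, p2=3, p3=3, p4=4, p5=5)
step 3: fire β:  (p0=2, p1=2, p2=3, p3=3, p4=4, p5=5) → (p0=4, p1=2, p2=3, p3=2, p4=4, p5=6)
step 4: fire γ:  (p0=4, p1=2, p2=3, p3=2, p4=4, p5=6) → (p0=3, p1=0, p2=5, p3=2, p4=3, p5=9)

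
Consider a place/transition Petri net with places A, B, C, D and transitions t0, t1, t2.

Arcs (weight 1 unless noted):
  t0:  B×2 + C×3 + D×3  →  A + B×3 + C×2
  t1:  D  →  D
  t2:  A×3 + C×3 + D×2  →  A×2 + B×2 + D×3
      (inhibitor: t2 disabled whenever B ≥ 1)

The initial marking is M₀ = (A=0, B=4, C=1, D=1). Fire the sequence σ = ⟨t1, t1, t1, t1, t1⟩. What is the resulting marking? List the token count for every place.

(A=0, B=4, C=1, D=1)

step 1: fire t1:  (A=0, B=4, C=1, D=1) → (A=0, B=4, C=1, D=1)
step 2: fire t1:  (A=0, B=4, C=1, D=1) → (A=0, B=4, C=1, D=1)
step 3: fire t1:  (A=0, B=4, C=1, D=1) → (A=0, B=4, C=1, D=1)
step 4: fire t1:  (A=0, B=4, C=1, D=1) → (A=0, B=4, C=1, D=1)
step 5: fire t1:  (A=0, B=4, C=1, D=1) → (A=0, B=4, C=1, D=1)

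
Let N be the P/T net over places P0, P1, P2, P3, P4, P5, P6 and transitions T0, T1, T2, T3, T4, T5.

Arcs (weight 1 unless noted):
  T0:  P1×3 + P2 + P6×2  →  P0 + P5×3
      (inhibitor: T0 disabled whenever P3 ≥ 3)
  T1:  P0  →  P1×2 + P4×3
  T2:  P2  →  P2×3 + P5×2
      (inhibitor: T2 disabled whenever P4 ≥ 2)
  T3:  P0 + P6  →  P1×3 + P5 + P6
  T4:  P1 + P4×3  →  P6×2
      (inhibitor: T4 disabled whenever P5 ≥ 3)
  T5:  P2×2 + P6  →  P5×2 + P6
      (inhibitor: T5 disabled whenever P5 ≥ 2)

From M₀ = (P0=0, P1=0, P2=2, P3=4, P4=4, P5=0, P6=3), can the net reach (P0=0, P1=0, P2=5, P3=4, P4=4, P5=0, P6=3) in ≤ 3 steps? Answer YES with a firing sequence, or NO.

NO — not reachable within 3 firings

depth 0: 1 marking
depth 1: 2 markings reached so far
depth 2: 2 markings reached so far
(frontier empty at depth 2; search complete)
target is not among the 2 markings reachable within 3 steps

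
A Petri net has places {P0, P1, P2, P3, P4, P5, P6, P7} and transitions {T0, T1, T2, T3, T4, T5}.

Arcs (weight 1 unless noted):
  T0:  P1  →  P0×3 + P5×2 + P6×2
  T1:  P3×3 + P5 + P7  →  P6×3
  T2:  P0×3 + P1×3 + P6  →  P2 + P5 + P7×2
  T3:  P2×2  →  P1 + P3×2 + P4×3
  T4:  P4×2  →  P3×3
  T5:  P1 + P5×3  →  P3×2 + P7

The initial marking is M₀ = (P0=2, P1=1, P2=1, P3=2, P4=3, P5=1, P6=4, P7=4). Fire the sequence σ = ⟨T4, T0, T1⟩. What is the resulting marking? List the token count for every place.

(P0=5, P1=0, P2=1, P3=2, P4=1, P5=2, P6=9, P7=3)

step 1: fire T4:  (P0=2, P1=1, P2=1, P3=2, P4=3, P5=1, P6=4, P7=4) → (P0=2, P1=1, P2=1, P3=5, P4=1, P5=1, P6=4, P7=4)
step 2: fire T0:  (P0=2, P1=1, P2=1, P3=5, P4=1, P5=1, P6=4, P7=4) → (P0=5, P1=0, P2=1, P3=5, P4=1, P5=3, P6=6, P7=4)
step 3: fire T1:  (P0=5, P1=0, P2=1, P3=5, P4=1, P5=3, P6=6, P7=4) → (P0=5, P1=0, P2=1, P3=2, P4=1, P5=2, P6=9, P7=3)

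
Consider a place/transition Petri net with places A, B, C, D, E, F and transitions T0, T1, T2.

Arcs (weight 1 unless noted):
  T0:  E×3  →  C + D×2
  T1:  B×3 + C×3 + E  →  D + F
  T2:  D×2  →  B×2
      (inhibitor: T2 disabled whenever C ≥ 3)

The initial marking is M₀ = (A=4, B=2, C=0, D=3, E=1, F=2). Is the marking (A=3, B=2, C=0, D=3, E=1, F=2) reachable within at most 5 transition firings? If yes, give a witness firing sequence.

depth 0: 1 marking
depth 1: 2 markings reached so far
depth 2: 2 markings reached so far
(frontier empty at depth 2; search complete)
target is not among the 2 markings reachable within 5 steps

NO — not reachable within 5 firings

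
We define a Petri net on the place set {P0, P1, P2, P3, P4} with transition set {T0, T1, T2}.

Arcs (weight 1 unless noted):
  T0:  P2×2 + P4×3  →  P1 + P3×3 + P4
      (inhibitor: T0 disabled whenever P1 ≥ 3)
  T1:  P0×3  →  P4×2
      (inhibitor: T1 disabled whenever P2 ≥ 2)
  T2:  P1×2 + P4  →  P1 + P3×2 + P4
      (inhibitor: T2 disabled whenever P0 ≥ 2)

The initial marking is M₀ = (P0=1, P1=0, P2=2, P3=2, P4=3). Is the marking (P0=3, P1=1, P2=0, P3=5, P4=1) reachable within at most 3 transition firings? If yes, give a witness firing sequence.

NO — not reachable within 3 firings

depth 0: 1 marking
depth 1: 2 markings reached so far
depth 2: 2 markings reached so far
(frontier empty at depth 2; search complete)
target is not among the 2 markings reachable within 3 steps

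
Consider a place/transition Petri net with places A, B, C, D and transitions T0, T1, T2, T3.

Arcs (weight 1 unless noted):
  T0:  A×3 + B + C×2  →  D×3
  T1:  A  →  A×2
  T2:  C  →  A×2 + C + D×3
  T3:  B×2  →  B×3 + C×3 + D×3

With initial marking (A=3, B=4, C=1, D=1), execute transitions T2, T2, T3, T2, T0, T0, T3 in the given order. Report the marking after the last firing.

step 1: fire T2:  (A=3, B=4, C=1, D=1) → (A=5, B=4, C=1, D=4)
step 2: fire T2:  (A=5, B=4, C=1, D=4) → (A=7, B=4, C=1, D=7)
step 3: fire T3:  (A=7, B=4, C=1, D=7) → (A=7, B=5, C=4, D=10)
step 4: fire T2:  (A=7, B=5, C=4, D=10) → (A=9, B=5, C=4, D=13)
step 5: fire T0:  (A=9, B=5, C=4, D=13) → (A=6, B=4, C=2, D=16)
step 6: fire T0:  (A=6, B=4, C=2, D=16) → (A=3, B=3, C=0, D=19)
step 7: fire T3:  (A=3, B=3, C=0, D=19) → (A=3, B=4, C=3, D=22)

(A=3, B=4, C=3, D=22)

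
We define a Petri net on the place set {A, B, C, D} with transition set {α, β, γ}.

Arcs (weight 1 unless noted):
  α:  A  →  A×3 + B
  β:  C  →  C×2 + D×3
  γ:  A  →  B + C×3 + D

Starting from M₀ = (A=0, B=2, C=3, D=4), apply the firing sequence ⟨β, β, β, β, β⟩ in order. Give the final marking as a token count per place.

step 1: fire β:  (A=0, B=2, C=3, D=4) → (A=0, B=2, C=4, D=7)
step 2: fire β:  (A=0, B=2, C=4, D=7) → (A=0, B=2, C=5, D=10)
step 3: fire β:  (A=0, B=2, C=5, D=10) → (A=0, B=2, C=6, D=13)
step 4: fire β:  (A=0, B=2, C=6, D=13) → (A=0, B=2, C=7, D=16)
step 5: fire β:  (A=0, B=2, C=7, D=16) → (A=0, B=2, C=8, D=19)

(A=0, B=2, C=8, D=19)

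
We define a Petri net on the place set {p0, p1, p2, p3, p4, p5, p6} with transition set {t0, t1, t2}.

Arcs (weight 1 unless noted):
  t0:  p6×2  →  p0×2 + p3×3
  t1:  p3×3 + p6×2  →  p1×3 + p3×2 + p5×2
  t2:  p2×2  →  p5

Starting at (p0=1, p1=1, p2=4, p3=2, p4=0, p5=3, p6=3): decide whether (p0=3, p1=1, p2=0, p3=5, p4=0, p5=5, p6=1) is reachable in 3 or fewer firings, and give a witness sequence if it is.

YES — reachable via ⟨t0, t2, t2⟩ (3 firings)

step 1: fire t0:  (p0=1, p1=1, p2=4, p3=2, p4=0, p5=3, p6=3) → (p0=3, p1=1, p2=4, p3=5, p4=0, p5=3, p6=1)
step 2: fire t2:  (p0=3, p1=1, p2=4, p3=5, p4=0, p5=3, p6=1) → (p0=3, p1=1, p2=2, p3=5, p4=0, p5=4, p6=1)
step 3: fire t2:  (p0=3, p1=1, p2=2, p3=5, p4=0, p5=4, p6=1) → (p0=3, p1=1, p2=0, p3=5, p4=0, p5=5, p6=1)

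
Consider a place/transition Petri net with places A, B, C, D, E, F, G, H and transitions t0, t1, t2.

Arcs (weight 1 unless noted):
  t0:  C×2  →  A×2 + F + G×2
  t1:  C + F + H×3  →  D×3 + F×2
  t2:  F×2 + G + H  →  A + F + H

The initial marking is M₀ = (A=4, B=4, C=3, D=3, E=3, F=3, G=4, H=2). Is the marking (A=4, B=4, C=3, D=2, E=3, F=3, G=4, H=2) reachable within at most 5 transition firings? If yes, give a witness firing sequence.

NO — not reachable within 5 firings

depth 0: 1 marking
depth 1: 3 markings reached so far
depth 2: 5 markings reached so far
depth 3: 6 markings reached so far
depth 4: 7 markings reached so far
depth 5: 7 markings reached so far
(frontier empty at depth 5; search complete)
target is not among the 7 markings reachable within 5 steps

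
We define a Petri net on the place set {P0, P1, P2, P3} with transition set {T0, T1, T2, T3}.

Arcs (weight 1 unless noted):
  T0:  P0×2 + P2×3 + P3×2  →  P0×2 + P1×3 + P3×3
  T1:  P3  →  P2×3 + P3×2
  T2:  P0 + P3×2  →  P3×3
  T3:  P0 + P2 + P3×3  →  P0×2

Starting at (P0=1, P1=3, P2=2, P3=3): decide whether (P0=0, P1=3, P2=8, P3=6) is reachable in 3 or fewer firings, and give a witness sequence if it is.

YES — reachable via ⟨T1, T1, T2⟩ (3 firings)

step 1: fire T1:  (P0=1, P1=3, P2=2, P3=3) → (P0=1, P1=3, P2=5, P3=4)
step 2: fire T1:  (P0=1, P1=3, P2=5, P3=4) → (P0=1, P1=3, P2=8, P3=5)
step 3: fire T2:  (P0=1, P1=3, P2=8, P3=5) → (P0=0, P1=3, P2=8, P3=6)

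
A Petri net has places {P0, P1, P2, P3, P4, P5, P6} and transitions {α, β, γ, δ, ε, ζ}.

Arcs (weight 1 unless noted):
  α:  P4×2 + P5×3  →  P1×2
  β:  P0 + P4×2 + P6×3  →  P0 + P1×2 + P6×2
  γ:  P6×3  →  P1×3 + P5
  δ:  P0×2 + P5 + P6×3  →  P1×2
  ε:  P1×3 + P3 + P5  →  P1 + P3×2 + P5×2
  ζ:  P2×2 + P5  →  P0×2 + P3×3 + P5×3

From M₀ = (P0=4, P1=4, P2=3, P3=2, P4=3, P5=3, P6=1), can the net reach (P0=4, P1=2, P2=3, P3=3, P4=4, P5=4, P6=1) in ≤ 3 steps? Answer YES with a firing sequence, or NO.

NO — not reachable within 3 firings

depth 0: 1 marking
depth 1: 4 markings reached so far
depth 2: 7 markings reached so far
depth 3: 9 markings reached so far
target is not among the 9 markings reachable within 3 steps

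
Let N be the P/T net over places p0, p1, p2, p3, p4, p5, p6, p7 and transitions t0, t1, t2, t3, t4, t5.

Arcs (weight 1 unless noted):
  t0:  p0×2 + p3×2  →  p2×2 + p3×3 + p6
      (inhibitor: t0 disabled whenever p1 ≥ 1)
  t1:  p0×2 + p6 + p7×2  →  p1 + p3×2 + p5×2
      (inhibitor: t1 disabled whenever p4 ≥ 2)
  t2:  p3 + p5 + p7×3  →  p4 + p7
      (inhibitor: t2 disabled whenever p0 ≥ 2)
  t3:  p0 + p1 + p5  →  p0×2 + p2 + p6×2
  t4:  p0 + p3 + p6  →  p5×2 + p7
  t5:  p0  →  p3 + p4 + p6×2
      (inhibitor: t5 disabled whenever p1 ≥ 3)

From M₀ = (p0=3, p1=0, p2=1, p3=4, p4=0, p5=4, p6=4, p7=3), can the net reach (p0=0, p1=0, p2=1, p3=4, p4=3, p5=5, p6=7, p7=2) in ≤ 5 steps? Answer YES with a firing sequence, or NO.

YES — reachable via ⟨t4, t5, t2, t5⟩ (4 firings)

step 1: fire t4:  (p0=3, p1=0, p2=1, p3=4, p4=0, p5=4, p6=4, p7=3) → (p0=2, p1=0, p2=1, p3=3, p4=0, p5=6, p6=3, p7=4)
step 2: fire t5:  (p0=2, p1=0, p2=1, p3=3, p4=0, p5=6, p6=3, p7=4) → (p0=1, p1=0, p2=1, p3=4, p4=1, p5=6, p6=5, p7=4)
step 3: fire t2:  (p0=1, p1=0, p2=1, p3=4, p4=1, p5=6, p6=5, p7=4) → (p0=1, p1=0, p2=1, p3=3, p4=2, p5=5, p6=5, p7=2)
step 4: fire t5:  (p0=1, p1=0, p2=1, p3=3, p4=2, p5=5, p6=5, p7=2) → (p0=0, p1=0, p2=1, p3=4, p4=3, p5=5, p6=7, p7=2)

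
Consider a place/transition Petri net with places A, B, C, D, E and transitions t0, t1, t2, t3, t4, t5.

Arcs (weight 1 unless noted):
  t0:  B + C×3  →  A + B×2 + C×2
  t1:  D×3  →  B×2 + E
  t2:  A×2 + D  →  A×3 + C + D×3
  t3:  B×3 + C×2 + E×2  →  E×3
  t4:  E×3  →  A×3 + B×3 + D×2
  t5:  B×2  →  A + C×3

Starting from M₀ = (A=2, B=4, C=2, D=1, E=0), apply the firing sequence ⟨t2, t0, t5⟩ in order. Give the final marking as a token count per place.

step 1: fire t2:  (A=2, B=4, C=2, D=1, E=0) → (A=3, B=4, C=3, D=3, E=0)
step 2: fire t0:  (A=3, B=4, C=3, D=3, E=0) → (A=4, B=5, C=2, D=3, E=0)
step 3: fire t5:  (A=4, B=5, C=2, D=3, E=0) → (A=5, B=3, C=5, D=3, E=0)

(A=5, B=3, C=5, D=3, E=0)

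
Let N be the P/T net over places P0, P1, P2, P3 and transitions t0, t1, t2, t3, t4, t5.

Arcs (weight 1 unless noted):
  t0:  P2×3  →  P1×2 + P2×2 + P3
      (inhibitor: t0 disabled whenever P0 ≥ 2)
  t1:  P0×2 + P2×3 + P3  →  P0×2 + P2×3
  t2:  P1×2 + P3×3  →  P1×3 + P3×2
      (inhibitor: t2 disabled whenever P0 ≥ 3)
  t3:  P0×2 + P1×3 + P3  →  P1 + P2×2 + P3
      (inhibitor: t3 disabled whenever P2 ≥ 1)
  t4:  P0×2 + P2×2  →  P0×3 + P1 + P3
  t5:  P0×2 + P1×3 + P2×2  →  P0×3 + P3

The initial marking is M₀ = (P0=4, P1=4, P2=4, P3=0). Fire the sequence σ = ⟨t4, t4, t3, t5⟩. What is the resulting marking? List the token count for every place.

step 1: fire t4:  (P0=4, P1=4, P2=4, P3=0) → (P0=5, P1=5, P2=2, P3=1)
step 2: fire t4:  (P0=5, P1=5, P2=2, P3=1) → (P0=6, P1=6, P2=0, P3=2)
step 3: fire t3:  (P0=6, P1=6, P2=0, P3=2) → (P0=4, P1=4, P2=2, P3=2)
step 4: fire t5:  (P0=4, P1=4, P2=2, P3=2) → (P0=5, P1=1, P2=0, P3=3)

(P0=5, P1=1, P2=0, P3=3)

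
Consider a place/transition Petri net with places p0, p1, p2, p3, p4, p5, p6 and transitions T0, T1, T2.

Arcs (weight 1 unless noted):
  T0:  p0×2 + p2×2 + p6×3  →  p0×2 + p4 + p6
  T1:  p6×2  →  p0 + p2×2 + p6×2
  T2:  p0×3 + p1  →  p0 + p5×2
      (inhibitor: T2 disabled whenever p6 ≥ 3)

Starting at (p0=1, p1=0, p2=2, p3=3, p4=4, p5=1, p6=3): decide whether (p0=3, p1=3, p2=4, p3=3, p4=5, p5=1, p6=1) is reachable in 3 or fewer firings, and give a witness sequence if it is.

NO — not reachable within 3 firings

depth 0: 1 marking
depth 1: 2 markings reached so far
depth 2: 4 markings reached so far
depth 3: 6 markings reached so far
target is not among the 6 markings reachable within 3 steps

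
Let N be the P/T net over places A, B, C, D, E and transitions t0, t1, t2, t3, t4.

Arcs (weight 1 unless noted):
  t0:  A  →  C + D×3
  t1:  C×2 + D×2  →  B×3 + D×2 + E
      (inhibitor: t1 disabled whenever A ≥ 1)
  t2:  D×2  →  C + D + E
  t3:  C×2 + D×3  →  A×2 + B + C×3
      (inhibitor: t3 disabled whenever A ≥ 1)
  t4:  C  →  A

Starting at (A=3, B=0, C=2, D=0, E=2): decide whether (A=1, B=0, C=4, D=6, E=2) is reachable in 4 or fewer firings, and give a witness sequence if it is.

step 1: fire t0:  (A=3, B=0, C=2, D=0, E=2) → (A=2, B=0, C=3, D=3, E=2)
step 2: fire t0:  (A=2, B=0, C=3, D=3, E=2) → (A=1, B=0, C=4, D=6, E=2)

YES — reachable via ⟨t0, t0⟩ (2 firings)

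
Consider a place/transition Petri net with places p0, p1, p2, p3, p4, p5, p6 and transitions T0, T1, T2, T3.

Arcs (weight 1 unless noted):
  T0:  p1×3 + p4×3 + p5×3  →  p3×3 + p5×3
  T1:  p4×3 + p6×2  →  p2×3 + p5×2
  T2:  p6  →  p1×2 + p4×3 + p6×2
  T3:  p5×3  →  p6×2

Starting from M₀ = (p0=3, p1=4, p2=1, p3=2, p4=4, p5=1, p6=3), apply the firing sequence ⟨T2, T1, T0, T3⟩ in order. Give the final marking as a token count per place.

step 1: fire T2:  (p0=3, p1=4, p2=1, p3=2, p4=4, p5=1, p6=3) → (p0=3, p1=6, p2=1, p3=2, p4=7, p5=1, p6=4)
step 2: fire T1:  (p0=3, p1=6, p2=1, p3=2, p4=7, p5=1, p6=4) → (p0=3, p1=6, p2=4, p3=2, p4=4, p5=3, p6=2)
step 3: fire T0:  (p0=3, p1=6, p2=4, p3=2, p4=4, p5=3, p6=2) → (p0=3, p1=3, p2=4, p3=5, p4=1, p5=3, p6=2)
step 4: fire T3:  (p0=3, p1=3, p2=4, p3=5, p4=1, p5=3, p6=2) → (p0=3, p1=3, p2=4, p3=5, p4=1, p5=0, p6=4)

(p0=3, p1=3, p2=4, p3=5, p4=1, p5=0, p6=4)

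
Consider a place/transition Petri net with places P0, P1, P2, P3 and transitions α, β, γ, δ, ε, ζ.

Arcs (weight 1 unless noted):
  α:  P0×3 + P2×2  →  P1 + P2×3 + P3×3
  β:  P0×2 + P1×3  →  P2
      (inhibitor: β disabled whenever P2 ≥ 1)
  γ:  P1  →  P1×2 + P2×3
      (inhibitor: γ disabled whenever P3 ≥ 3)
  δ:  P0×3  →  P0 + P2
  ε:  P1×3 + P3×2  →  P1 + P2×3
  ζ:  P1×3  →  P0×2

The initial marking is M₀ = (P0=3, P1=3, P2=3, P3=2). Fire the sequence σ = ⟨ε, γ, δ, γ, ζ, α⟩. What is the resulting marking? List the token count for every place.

step 1: fire ε:  (P0=3, P1=3, P2=3, P3=2) → (P0=3, P1=1, P2=6, P3=0)
step 2: fire γ:  (P0=3, P1=1, P2=6, P3=0) → (P0=3, P1=2, P2=9, P3=0)
step 3: fire δ:  (P0=3, P1=2, P2=9, P3=0) → (P0=1, P1=2, P2=10, P3=0)
step 4: fire γ:  (P0=1, P1=2, P2=10, P3=0) → (P0=1, P1=3, P2=13, P3=0)
step 5: fire ζ:  (P0=1, P1=3, P2=13, P3=0) → (P0=3, P1=0, P2=13, P3=0)
step 6: fire α:  (P0=3, P1=0, P2=13, P3=0) → (P0=0, P1=1, P2=14, P3=3)

(P0=0, P1=1, P2=14, P3=3)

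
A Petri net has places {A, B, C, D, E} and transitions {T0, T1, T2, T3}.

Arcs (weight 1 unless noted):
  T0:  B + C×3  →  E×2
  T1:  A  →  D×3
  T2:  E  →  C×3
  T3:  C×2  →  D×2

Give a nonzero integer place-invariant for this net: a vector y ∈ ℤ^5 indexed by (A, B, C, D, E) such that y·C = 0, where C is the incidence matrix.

Incidence matrix C (rows=places, cols=transitions):
       T0   T1   T2   T3
    A   0   -1    0    0
    B  -1    0    0    0
    C  -3    0    3   -2
    D   0    3    0    2
    E   2    0   -1    0

Candidate y = [3, 3, 1, 1, 3]; check y·C column-wise:
  col T0: 3·0 + 3·-1 + 1·-3 + 1·0 + 3·2 = 0
  col T1: 3·-1 + 3·0 + 1·0 + 1·3 + 3·0 = 0
  col T2: 3·0 + 3·0 + 1·3 + 1·0 + 3·-1 = 0
  col T3: 3·0 + 3·0 + 1·-2 + 1·2 + 3·0 = 0

y = (A:3, B:3, C:1, D:1, E:3)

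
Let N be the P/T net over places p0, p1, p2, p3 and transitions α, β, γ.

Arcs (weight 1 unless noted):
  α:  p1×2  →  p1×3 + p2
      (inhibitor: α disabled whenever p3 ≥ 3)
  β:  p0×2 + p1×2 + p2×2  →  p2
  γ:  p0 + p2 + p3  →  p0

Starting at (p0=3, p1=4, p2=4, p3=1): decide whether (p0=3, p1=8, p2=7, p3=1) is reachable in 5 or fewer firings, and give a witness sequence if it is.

NO — not reachable within 5 firings

depth 0: 1 marking
depth 1: 4 markings reached so far
depth 2: 8 markings reached so far
depth 3: 12 markings reached so far
depth 4: 16 markings reached so far
depth 5: 20 markings reached so far
target is not among the 20 markings reachable within 5 steps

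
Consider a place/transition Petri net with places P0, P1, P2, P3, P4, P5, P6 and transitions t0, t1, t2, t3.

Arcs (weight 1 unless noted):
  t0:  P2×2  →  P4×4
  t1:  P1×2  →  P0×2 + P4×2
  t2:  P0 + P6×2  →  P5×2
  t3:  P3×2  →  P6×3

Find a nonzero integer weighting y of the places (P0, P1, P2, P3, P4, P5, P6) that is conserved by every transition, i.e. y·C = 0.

y = (P0:0, P1:1, P2:2, P3:0, P4:1, P5:0, P6:0)

Incidence matrix C (rows=places, cols=transitions):
       t0   t1   t2   t3
   P0   0    2   -1    0
   P1   0   -2    0    0
   P2  -2    0    0    0
   P3   0    0    0   -2
   P4   4    2    0    0
   P5   0    0    2    0
   P6   0    0   -2    3

Candidate y = [0, 1, 2, 0, 1, 0, 0]; check y·C column-wise:
  col t0: 1·0 + 2·-2 + 1·4 = 0
  col t1: 0·2 + 1·-2 + 2·0 + 1·2 = 0
  col t2: 0·-1 + 1·0 + 2·0 + 1·0 + 0·2 + 0·-2 = 0
  col t3: 1·0 + 2·0 + 0·-2 + 1·0 + 0·3 = 0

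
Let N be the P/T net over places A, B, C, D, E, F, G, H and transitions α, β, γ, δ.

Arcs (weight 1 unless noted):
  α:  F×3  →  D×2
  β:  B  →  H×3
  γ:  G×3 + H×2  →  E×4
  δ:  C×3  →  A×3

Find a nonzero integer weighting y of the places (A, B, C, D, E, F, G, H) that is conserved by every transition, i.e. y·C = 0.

y = (A:1, B:0, C:1, D:0, E:0, F:0, G:0, H:0)

Incidence matrix C (rows=places, cols=transitions):
        α    β    γ    δ
    A   0    0    0    3
    B   0   -1    0    0
    C   0    0    0   -3
    D   2    0    0    0
    E   0    0    4    0
    F  -3    0    0    0
    G   0    0   -3    0
    H   0    3   -2    0

Candidate y = [1, 0, 1, 0, 0, 0, 0, 0]; check y·C column-wise:
  col α: 1·0 + 1·0 + 0·2 + 0·-3 = 0
  col β: 1·0 + 0·-1 + 1·0 + 0·3 = 0
  col γ: 1·0 + 1·0 + 0·4 + 0·-3 + 0·-2 = 0
  col δ: 1·3 + 1·-3 = 0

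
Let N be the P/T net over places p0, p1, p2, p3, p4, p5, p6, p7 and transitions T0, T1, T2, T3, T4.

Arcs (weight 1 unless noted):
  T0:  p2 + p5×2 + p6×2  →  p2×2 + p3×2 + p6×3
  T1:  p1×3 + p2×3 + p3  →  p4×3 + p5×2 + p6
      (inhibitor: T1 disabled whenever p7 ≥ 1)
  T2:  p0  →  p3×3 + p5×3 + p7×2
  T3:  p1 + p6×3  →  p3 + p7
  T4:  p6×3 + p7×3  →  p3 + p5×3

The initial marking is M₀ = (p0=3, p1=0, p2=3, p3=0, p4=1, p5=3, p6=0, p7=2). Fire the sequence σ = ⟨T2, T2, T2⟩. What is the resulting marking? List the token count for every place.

(p0=0, p1=0, p2=3, p3=9, p4=1, p5=12, p6=0, p7=8)

step 1: fire T2:  (p0=3, p1=0, p2=3, p3=0, p4=1, p5=3, p6=0, p7=2) → (p0=2, p1=0, p2=3, p3=3, p4=1, p5=6, p6=0, p7=4)
step 2: fire T2:  (p0=2, p1=0, p2=3, p3=3, p4=1, p5=6, p6=0, p7=4) → (p0=1, p1=0, p2=3, p3=6, p4=1, p5=9, p6=0, p7=6)
step 3: fire T2:  (p0=1, p1=0, p2=3, p3=6, p4=1, p5=9, p6=0, p7=6) → (p0=0, p1=0, p2=3, p3=9, p4=1, p5=12, p6=0, p7=8)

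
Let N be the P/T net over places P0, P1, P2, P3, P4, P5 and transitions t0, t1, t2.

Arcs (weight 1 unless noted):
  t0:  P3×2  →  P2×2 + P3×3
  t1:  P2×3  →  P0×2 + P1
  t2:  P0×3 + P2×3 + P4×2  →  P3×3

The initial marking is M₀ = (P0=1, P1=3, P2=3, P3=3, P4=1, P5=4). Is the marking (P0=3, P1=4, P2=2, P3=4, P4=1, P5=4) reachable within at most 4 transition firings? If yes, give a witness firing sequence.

YES — reachable via ⟨t0, t1⟩ (2 firings)

step 1: fire t0:  (P0=1, P1=3, P2=3, P3=3, P4=1, P5=4) → (P0=1, P1=3, P2=5, P3=4, P4=1, P5=4)
step 2: fire t1:  (P0=1, P1=3, P2=5, P3=4, P4=1, P5=4) → (P0=3, P1=4, P2=2, P3=4, P4=1, P5=4)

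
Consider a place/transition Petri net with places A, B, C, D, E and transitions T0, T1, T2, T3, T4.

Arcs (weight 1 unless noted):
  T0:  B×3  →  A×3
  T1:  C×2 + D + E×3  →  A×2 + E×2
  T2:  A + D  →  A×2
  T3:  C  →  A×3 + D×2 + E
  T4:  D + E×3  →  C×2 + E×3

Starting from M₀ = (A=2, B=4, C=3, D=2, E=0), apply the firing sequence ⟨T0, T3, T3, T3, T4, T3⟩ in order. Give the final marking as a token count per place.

step 1: fire T0:  (A=2, B=4, C=3, D=2, E=0) → (A=5, B=1, C=3, D=2, E=0)
step 2: fire T3:  (A=5, B=1, C=3, D=2, E=0) → (A=8, B=1, C=2, D=4, E=1)
step 3: fire T3:  (A=8, B=1, C=2, D=4, E=1) → (A=11, B=1, C=1, D=6, E=2)
step 4: fire T3:  (A=11, B=1, C=1, D=6, E=2) → (A=14, B=1, C=0, D=8, E=3)
step 5: fire T4:  (A=14, B=1, C=0, D=8, E=3) → (A=14, B=1, C=2, D=7, E=3)
step 6: fire T3:  (A=14, B=1, C=2, D=7, E=3) → (A=17, B=1, C=1, D=9, E=4)

(A=17, B=1, C=1, D=9, E=4)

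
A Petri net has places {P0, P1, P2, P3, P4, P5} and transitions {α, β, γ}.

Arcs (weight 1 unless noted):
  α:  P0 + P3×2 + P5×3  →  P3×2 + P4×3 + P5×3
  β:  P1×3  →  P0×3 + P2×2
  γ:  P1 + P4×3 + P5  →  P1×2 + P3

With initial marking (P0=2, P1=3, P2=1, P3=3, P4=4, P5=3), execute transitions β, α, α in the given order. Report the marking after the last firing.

step 1: fire β:  (P0=2, P1=3, P2=1, P3=3, P4=4, P5=3) → (P0=5, P1=0, P2=3, P3=3, P4=4, P5=3)
step 2: fire α:  (P0=5, P1=0, P2=3, P3=3, P4=4, P5=3) → (P0=4, P1=0, P2=3, P3=3, P4=7, P5=3)
step 3: fire α:  (P0=4, P1=0, P2=3, P3=3, P4=7, P5=3) → (P0=3, P1=0, P2=3, P3=3, P4=10, P5=3)

(P0=3, P1=0, P2=3, P3=3, P4=10, P5=3)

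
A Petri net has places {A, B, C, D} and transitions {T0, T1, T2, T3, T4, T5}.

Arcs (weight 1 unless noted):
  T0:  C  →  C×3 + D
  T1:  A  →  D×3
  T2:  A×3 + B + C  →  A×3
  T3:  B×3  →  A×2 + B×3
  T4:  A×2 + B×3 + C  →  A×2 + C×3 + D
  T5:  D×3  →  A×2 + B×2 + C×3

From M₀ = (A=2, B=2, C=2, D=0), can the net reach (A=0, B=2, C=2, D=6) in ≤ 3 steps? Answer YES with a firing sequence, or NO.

step 1: fire T1:  (A=2, B=2, C=2, D=0) → (A=1, B=2, C=2, D=3)
step 2: fire T1:  (A=1, B=2, C=2, D=3) → (A=0, B=2, C=2, D=6)

YES — reachable via ⟨T1, T1⟩ (2 firings)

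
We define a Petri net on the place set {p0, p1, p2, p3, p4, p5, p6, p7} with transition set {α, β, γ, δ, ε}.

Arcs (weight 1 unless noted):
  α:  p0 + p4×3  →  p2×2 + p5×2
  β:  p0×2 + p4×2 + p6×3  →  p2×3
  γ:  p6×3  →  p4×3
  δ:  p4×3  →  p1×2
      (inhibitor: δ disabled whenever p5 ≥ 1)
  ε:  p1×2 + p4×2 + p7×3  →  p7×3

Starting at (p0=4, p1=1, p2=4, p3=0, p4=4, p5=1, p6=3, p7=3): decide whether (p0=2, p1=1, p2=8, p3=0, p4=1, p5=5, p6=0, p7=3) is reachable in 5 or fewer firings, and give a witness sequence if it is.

YES — reachable via ⟨α, γ, α⟩ (3 firings)

step 1: fire α:  (p0=4, p1=1, p2=4, p3=0, p4=4, p5=1, p6=3, p7=3) → (p0=3, p1=1, p2=6, p3=0, p4=1, p5=3, p6=3, p7=3)
step 2: fire γ:  (p0=3, p1=1, p2=6, p3=0, p4=1, p5=3, p6=3, p7=3) → (p0=3, p1=1, p2=6, p3=0, p4=4, p5=3, p6=0, p7=3)
step 3: fire α:  (p0=3, p1=1, p2=6, p3=0, p4=4, p5=3, p6=0, p7=3) → (p0=2, p1=1, p2=8, p3=0, p4=1, p5=5, p6=0, p7=3)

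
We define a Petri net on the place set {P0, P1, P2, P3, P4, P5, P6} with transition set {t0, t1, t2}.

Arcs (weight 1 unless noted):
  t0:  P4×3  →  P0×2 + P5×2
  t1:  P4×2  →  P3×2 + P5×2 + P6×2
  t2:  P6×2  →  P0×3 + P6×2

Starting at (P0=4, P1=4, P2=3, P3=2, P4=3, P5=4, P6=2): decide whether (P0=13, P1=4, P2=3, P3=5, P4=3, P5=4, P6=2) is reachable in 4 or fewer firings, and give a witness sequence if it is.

depth 0: 1 marking
depth 1: 4 markings reached so far
depth 2: 7 markings reached so far
depth 3: 10 markings reached so far
depth 4: 13 markings reached so far
target is not among the 13 markings reachable within 4 steps

NO — not reachable within 4 firings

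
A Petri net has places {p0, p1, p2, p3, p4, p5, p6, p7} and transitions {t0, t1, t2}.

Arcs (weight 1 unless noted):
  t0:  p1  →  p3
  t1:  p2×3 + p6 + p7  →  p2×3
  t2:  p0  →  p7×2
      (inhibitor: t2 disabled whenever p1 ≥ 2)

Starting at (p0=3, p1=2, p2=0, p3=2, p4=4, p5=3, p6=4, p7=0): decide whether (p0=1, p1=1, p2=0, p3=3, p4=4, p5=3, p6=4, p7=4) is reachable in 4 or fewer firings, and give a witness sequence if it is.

YES — reachable via ⟨t0, t2, t2⟩ (3 firings)

step 1: fire t0:  (p0=3, p1=2, p2=0, p3=2, p4=4, p5=3, p6=4, p7=0) → (p0=3, p1=1, p2=0, p3=3, p4=4, p5=3, p6=4, p7=0)
step 2: fire t2:  (p0=3, p1=1, p2=0, p3=3, p4=4, p5=3, p6=4, p7=0) → (p0=2, p1=1, p2=0, p3=3, p4=4, p5=3, p6=4, p7=2)
step 3: fire t2:  (p0=2, p1=1, p2=0, p3=3, p4=4, p5=3, p6=4, p7=2) → (p0=1, p1=1, p2=0, p3=3, p4=4, p5=3, p6=4, p7=4)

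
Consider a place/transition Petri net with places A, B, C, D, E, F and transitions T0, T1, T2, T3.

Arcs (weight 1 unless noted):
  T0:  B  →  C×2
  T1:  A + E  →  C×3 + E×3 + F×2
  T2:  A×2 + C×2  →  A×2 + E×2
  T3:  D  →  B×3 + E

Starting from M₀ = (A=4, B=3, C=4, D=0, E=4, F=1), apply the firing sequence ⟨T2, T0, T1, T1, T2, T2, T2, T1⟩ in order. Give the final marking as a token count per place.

step 1: fire T2:  (A=4, B=3, C=4, D=0, E=4, F=1) → (A=4, B=3, C=2, D=0, E=6, F=1)
step 2: fire T0:  (A=4, B=3, C=2, D=0, E=6, F=1) → (A=4, B=2, C=4, D=0, E=6, F=1)
step 3: fire T1:  (A=4, B=2, C=4, D=0, E=6, F=1) → (A=3, B=2, C=7, D=0, E=8, F=3)
step 4: fire T1:  (A=3, B=2, C=7, D=0, E=8, F=3) → (A=2, B=2, C=10, D=0, E=10, F=5)
step 5: fire T2:  (A=2, B=2, C=10, D=0, E=10, F=5) → (A=2, B=2, C=8, D=0, E=12, F=5)
step 6: fire T2:  (A=2, B=2, C=8, D=0, E=12, F=5) → (A=2, B=2, C=6, D=0, E=14, F=5)
step 7: fire T2:  (A=2, B=2, C=6, D=0, E=14, F=5) → (A=2, B=2, C=4, D=0, E=16, F=5)
step 8: fire T1:  (A=2, B=2, C=4, D=0, E=16, F=5) → (A=1, B=2, C=7, D=0, E=18, F=7)

(A=1, B=2, C=7, D=0, E=18, F=7)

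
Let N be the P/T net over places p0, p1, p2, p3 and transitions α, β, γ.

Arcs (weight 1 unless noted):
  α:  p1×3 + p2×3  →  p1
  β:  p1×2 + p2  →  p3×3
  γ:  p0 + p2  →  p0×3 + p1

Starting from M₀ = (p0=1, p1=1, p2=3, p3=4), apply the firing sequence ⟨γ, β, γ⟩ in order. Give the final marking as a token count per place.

(p0=5, p1=1, p2=0, p3=7)

step 1: fire γ:  (p0=1, p1=1, p2=3, p3=4) → (p0=3, p1=2, p2=2, p3=4)
step 2: fire β:  (p0=3, p1=2, p2=2, p3=4) → (p0=3, p1=0, p2=1, p3=7)
step 3: fire γ:  (p0=3, p1=0, p2=1, p3=7) → (p0=5, p1=1, p2=0, p3=7)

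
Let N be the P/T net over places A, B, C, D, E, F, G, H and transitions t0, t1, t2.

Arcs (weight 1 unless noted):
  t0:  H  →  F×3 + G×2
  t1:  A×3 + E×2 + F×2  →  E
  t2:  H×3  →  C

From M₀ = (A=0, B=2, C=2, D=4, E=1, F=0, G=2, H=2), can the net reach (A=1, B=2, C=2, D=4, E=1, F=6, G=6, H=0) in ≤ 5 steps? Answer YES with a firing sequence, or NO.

NO — not reachable within 5 firings

depth 0: 1 marking
depth 1: 2 markings reached so far
depth 2: 3 markings reached so far
depth 3: 3 markings reached so far
(frontier empty at depth 3; search complete)
target is not among the 3 markings reachable within 5 steps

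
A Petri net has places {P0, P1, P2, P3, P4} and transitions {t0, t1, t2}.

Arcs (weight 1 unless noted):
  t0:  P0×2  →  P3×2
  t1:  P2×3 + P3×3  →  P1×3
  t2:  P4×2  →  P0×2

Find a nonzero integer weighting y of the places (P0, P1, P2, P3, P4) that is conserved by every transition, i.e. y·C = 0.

y = (P0:0, P1:1, P2:1, P3:0, P4:0)

Incidence matrix C (rows=places, cols=transitions):
       t0   t1   t2
   P0  -2    0    2
   P1   0    3    0
   P2   0   -3    0
   P3   2   -3    0
   P4   0    0   -2

Candidate y = [0, 1, 1, 0, 0]; check y·C column-wise:
  col t0: 0·-2 + 1·0 + 1·0 + 0·2 = 0
  col t1: 1·3 + 1·-3 + 0·-3 = 0
  col t2: 0·2 + 1·0 + 1·0 + 0·-2 = 0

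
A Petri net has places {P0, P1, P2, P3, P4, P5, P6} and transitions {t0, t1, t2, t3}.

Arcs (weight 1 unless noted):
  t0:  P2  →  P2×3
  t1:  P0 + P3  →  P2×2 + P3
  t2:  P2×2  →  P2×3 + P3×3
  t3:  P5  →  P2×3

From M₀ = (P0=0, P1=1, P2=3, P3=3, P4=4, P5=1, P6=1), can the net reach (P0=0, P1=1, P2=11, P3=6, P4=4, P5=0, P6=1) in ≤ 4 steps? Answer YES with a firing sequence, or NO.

step 1: fire t0:  (P0=0, P1=1, P2=3, P3=3, P4=4, P5=1, P6=1) → (P0=0, P1=1, P2=5, P3=3, P4=4, P5=1, P6=1)
step 2: fire t0:  (P0=0, P1=1, P2=5, P3=3, P4=4, P5=1, P6=1) → (P0=0, P1=1, P2=7, P3=3, P4=4, P5=1, P6=1)
step 3: fire t2:  (P0=0, P1=1, P2=7, P3=3, P4=4, P5=1, P6=1) → (P0=0, P1=1, P2=8, P3=6, P4=4, P5=1, P6=1)
step 4: fire t3:  (P0=0, P1=1, P2=8, P3=6, P4=4, P5=1, P6=1) → (P0=0, P1=1, P2=11, P3=6, P4=4, P5=0, P6=1)

YES — reachable via ⟨t0, t0, t2, t3⟩ (4 firings)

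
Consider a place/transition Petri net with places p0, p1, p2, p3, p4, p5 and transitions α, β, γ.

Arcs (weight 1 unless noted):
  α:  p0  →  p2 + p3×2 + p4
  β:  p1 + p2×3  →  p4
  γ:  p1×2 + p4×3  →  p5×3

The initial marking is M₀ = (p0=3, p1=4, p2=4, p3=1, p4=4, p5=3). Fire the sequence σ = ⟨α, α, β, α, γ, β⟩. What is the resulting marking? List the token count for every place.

step 1: fire α:  (p0=3, p1=4, p2=4, p3=1, p4=4, p5=3) → (p0=2, p1=4, p2=5, p3=3, p4=5, p5=3)
step 2: fire α:  (p0=2, p1=4, p2=5, p3=3, p4=5, p5=3) → (p0=1, p1=4, p2=6, p3=5, p4=6, p5=3)
step 3: fire β:  (p0=1, p1=4, p2=6, p3=5, p4=6, p5=3) → (p0=1, p1=3, p2=3, p3=5, p4=7, p5=3)
step 4: fire α:  (p0=1, p1=3, p2=3, p3=5, p4=7, p5=3) → (p0=0, p1=3, p2=4, p3=7, p4=8, p5=3)
step 5: fire γ:  (p0=0, p1=3, p2=4, p3=7, p4=8, p5=3) → (p0=0, p1=1, p2=4, p3=7, p4=5, p5=6)
step 6: fire β:  (p0=0, p1=1, p2=4, p3=7, p4=5, p5=6) → (p0=0, p1=0, p2=1, p3=7, p4=6, p5=6)

(p0=0, p1=0, p2=1, p3=7, p4=6, p5=6)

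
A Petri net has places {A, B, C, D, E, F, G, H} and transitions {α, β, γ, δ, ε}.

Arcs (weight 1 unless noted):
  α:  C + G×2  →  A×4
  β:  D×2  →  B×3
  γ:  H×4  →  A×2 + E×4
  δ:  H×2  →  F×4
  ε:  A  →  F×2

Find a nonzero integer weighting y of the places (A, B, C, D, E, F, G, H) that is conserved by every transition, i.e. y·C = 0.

Incidence matrix C (rows=places, cols=transitions):
        α    β    γ    δ    ε
    A   4    0    2    0   -1
    B   0    3    0    0    0
    C  -1    0    0    0    0
    D   0   -2    0    0    0
    E   0    0    4    0    0
    F   0    0    0    4    2
    G  -2    0    0    0    0
    H   0    0   -4   -2    0

Candidate y = [0, 2, 0, 3, 0, 0, 0, 0]; check y·C column-wise:
  col α: 0·4 + 2·0 + 0·-1 + 3·0 + 0·-2 = 0
  col β: 2·3 + 3·-2 = 0
  col γ: 0·2 + 2·0 + 3·0 + 0·4 + 0·-4 = 0
  col δ: 2·0 + 3·0 + 0·4 + 0·-2 = 0
  col ε: 0·-1 + 2·0 + 3·0 + 0·2 = 0

y = (A:0, B:2, C:0, D:3, E:0, F:0, G:0, H:0)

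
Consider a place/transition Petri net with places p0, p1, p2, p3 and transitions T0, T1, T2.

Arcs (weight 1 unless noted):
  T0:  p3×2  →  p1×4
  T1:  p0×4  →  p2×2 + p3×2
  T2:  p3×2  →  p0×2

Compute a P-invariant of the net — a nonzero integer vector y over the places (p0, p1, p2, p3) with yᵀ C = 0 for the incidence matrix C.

y = (p0:2, p1:1, p2:2, p3:2)

Incidence matrix C (rows=places, cols=transitions):
       T0   T1   T2
   p0   0   -4    2
   p1   4    0    0
   p2   0    2    0
   p3  -2    2   -2

Candidate y = [2, 1, 2, 2]; check y·C column-wise:
  col T0: 2·0 + 1·4 + 2·0 + 2·-2 = 0
  col T1: 2·-4 + 1·0 + 2·2 + 2·2 = 0
  col T2: 2·2 + 1·0 + 2·0 + 2·-2 = 0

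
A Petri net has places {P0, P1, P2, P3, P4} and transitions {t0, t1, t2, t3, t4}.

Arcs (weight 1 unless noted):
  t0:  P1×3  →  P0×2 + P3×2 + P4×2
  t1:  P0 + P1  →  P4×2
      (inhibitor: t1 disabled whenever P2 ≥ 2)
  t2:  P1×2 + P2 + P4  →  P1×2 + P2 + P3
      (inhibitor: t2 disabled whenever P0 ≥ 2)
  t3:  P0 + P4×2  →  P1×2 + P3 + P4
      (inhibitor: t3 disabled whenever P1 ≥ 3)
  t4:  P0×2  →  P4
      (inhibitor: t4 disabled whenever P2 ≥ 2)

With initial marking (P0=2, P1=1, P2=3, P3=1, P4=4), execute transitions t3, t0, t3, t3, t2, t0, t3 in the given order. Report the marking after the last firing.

step 1: fire t3:  (P0=2, P1=1, P2=3, P3=1, P4=4) → (P0=1, P1=3, P2=3, P3=2, P4=3)
step 2: fire t0:  (P0=1, P1=3, P2=3, P3=2, P4=3) → (P0=3, P1=0, P2=3, P3=4, P4=5)
step 3: fire t3:  (P0=3, P1=0, P2=3, P3=4, P4=5) → (P0=2, P1=2, P2=3, P3=5, P4=4)
step 4: fire t3:  (P0=2, P1=2, P2=3, P3=5, P4=4) → (P0=1, P1=4, P2=3, P3=6, P4=3)
step 5: fire t2:  (P0=1, P1=4, P2=3, P3=6, P4=3) → (P0=1, P1=4, P2=3, P3=7, P4=2)
step 6: fire t0:  (P0=1, P1=4, P2=3, P3=7, P4=2) → (P0=3, P1=1, P2=3, P3=9, P4=4)
step 7: fire t3:  (P0=3, P1=1, P2=3, P3=9, P4=4) → (P0=2, P1=3, P2=3, P3=10, P4=3)

(P0=2, P1=3, P2=3, P3=10, P4=3)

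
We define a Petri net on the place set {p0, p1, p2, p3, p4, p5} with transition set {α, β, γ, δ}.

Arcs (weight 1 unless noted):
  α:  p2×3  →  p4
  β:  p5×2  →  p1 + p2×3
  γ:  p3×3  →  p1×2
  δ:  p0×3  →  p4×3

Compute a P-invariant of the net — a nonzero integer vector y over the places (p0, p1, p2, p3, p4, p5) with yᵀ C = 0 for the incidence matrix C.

y = (p0:3, p1:-3, p2:1, p3:-2, p4:3, p5:0)

Incidence matrix C (rows=places, cols=transitions):
        α    β    γ    δ
   p0   0    0    0   -3
   p1   0    1    2    0
   p2  -3    3    0    0
   p3   0    0   -3    0
   p4   1    0    0    3
   p5   0   -2    0    0

Candidate y = [3, -3, 1, -2, 3, 0]; check y·C column-wise:
  col α: 3·0 + -3·0 + 1·-3 + -2·0 + 3·1 = 0
  col β: 3·0 + -3·1 + 1·3 + -2·0 + 3·0 + 0·-2 = 0
  col γ: 3·0 + -3·2 + 1·0 + -2·-3 + 3·0 = 0
  col δ: 3·-3 + -3·0 + 1·0 + -2·0 + 3·3 = 0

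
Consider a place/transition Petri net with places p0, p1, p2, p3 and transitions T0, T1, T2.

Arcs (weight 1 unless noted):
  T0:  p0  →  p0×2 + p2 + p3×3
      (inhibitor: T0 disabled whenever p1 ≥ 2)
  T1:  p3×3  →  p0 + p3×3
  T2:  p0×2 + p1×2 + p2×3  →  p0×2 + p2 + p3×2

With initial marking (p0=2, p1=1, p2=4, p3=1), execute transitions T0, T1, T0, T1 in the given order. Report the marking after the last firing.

(p0=6, p1=1, p2=6, p3=7)

step 1: fire T0:  (p0=2, p1=1, p2=4, p3=1) → (p0=3, p1=1, p2=5, p3=4)
step 2: fire T1:  (p0=3, p1=1, p2=5, p3=4) → (p0=4, p1=1, p2=5, p3=4)
step 3: fire T0:  (p0=4, p1=1, p2=5, p3=4) → (p0=5, p1=1, p2=6, p3=7)
step 4: fire T1:  (p0=5, p1=1, p2=6, p3=7) → (p0=6, p1=1, p2=6, p3=7)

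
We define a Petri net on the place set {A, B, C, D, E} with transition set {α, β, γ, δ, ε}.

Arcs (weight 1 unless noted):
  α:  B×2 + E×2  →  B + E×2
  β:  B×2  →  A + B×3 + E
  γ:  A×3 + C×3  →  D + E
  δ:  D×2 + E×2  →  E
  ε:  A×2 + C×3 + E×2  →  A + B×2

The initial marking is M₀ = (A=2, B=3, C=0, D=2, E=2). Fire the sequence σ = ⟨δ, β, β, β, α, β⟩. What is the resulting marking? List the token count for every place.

(A=6, B=6, C=0, D=0, E=5)

step 1: fire δ:  (A=2, B=3, C=0, D=2, E=2) → (A=2, B=3, C=0, D=0, E=1)
step 2: fire β:  (A=2, B=3, C=0, D=0, E=1) → (A=3, B=4, C=0, D=0, E=2)
step 3: fire β:  (A=3, B=4, C=0, D=0, E=2) → (A=4, B=5, C=0, D=0, E=3)
step 4: fire β:  (A=4, B=5, C=0, D=0, E=3) → (A=5, B=6, C=0, D=0, E=4)
step 5: fire α:  (A=5, B=6, C=0, D=0, E=4) → (A=5, B=5, C=0, D=0, E=4)
step 6: fire β:  (A=5, B=5, C=0, D=0, E=4) → (A=6, B=6, C=0, D=0, E=5)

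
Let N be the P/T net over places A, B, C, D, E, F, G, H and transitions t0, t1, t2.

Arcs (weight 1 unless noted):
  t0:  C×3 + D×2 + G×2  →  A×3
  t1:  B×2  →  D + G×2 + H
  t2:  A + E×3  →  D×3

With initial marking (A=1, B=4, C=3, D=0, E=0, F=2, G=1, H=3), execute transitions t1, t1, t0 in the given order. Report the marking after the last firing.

(A=4, B=0, C=0, D=0, E=0, F=2, G=3, H=5)

step 1: fire t1:  (A=1, B=4, C=3, D=0, E=0, F=2, G=1, H=3) → (A=1, B=2, C=3, D=1, E=0, F=2, G=3, H=4)
step 2: fire t1:  (A=1, B=2, C=3, D=1, E=0, F=2, G=3, H=4) → (A=1, B=0, C=3, D=2, E=0, F=2, G=5, H=5)
step 3: fire t0:  (A=1, B=0, C=3, D=2, E=0, F=2, G=5, H=5) → (A=4, B=0, C=0, D=0, E=0, F=2, G=3, H=5)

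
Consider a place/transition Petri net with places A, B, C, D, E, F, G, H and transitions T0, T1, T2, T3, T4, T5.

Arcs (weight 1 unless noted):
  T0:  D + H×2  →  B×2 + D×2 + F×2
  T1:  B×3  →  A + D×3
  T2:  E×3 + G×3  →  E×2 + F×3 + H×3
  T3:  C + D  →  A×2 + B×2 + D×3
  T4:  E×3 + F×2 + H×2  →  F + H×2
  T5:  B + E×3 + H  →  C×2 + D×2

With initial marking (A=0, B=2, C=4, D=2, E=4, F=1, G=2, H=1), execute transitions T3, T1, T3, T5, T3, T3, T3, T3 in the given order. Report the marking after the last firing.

step 1: fire T3:  (A=0, B=2, C=4, D=2, E=4, F=1, G=2, H=1) → (A=2, B=4, C=3, D=4, E=4, F=1, G=2, H=1)
step 2: fire T1:  (A=2, B=4, C=3, D=4, E=4, F=1, G=2, H=1) → (A=3, B=1, C=3, D=7, E=4, F=1, G=2, H=1)
step 3: fire T3:  (A=3, B=1, C=3, D=7, E=4, F=1, G=2, H=1) → (A=5, B=3, C=2, D=9, E=4, F=1, G=2, H=1)
step 4: fire T5:  (A=5, B=3, C=2, D=9, E=4, F=1, G=2, H=1) → (A=5, B=2, C=4, D=11, E=1, F=1, G=2, H=0)
step 5: fire T3:  (A=5, B=2, C=4, D=11, E=1, F=1, G=2, H=0) → (A=7, B=4, C=3, D=13, E=1, F=1, G=2, H=0)
step 6: fire T3:  (A=7, B=4, C=3, D=13, E=1, F=1, G=2, H=0) → (A=9, B=6, C=2, D=15, E=1, F=1, G=2, H=0)
step 7: fire T3:  (A=9, B=6, C=2, D=15, E=1, F=1, G=2, H=0) → (A=11, B=8, C=1, D=17, E=1, F=1, G=2, H=0)
step 8: fire T3:  (A=11, B=8, C=1, D=17, E=1, F=1, G=2, H=0) → (A=13, B=10, C=0, D=19, E=1, F=1, G=2, H=0)

(A=13, B=10, C=0, D=19, E=1, F=1, G=2, H=0)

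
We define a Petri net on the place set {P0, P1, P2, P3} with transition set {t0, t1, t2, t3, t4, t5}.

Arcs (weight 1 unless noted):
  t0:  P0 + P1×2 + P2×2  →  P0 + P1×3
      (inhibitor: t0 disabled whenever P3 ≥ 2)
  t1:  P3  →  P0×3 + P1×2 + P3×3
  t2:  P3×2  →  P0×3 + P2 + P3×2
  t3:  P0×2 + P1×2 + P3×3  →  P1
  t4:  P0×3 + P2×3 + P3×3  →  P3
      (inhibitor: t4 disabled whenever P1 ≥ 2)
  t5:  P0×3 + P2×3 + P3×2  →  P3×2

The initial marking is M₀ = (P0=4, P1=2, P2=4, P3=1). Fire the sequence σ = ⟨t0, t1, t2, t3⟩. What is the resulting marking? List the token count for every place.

step 1: fire t0:  (P0=4, P1=2, P2=4, P3=1) → (P0=4, P1=3, P2=2, P3=1)
step 2: fire t1:  (P0=4, P1=3, P2=2, P3=1) → (P0=7, P1=5, P2=2, P3=3)
step 3: fire t2:  (P0=7, P1=5, P2=2, P3=3) → (P0=10, P1=5, P2=3, P3=3)
step 4: fire t3:  (P0=10, P1=5, P2=3, P3=3) → (P0=8, P1=4, P2=3, P3=0)

(P0=8, P1=4, P2=3, P3=0)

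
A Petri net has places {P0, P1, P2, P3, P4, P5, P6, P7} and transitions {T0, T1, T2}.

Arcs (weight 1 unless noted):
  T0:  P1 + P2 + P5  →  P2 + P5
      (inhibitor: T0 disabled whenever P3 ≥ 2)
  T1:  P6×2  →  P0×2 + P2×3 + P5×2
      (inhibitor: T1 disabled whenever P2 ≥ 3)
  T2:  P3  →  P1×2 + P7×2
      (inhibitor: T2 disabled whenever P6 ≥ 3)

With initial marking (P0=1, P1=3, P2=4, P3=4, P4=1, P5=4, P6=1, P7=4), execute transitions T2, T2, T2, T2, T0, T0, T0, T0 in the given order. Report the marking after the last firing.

step 1: fire T2:  (P0=1, P1=3, P2=4, P3=4, P4=1, P5=4, P6=1, P7=4) → (P0=1, P1=5, P2=4, P3=3, P4=1, P5=4, P6=1, P7=6)
step 2: fire T2:  (P0=1, P1=5, P2=4, P3=3, P4=1, P5=4, P6=1, P7=6) → (P0=1, P1=7, P2=4, P3=2, P4=1, P5=4, P6=1, P7=8)
step 3: fire T2:  (P0=1, P1=7, P2=4, P3=2, P4=1, P5=4, P6=1, P7=8) → (P0=1, P1=9, P2=4, P3=1, P4=1, P5=4, P6=1, P7=10)
step 4: fire T2:  (P0=1, P1=9, P2=4, P3=1, P4=1, P5=4, P6=1, P7=10) → (P0=1, P1=11, P2=4, P3=0, P4=1, P5=4, P6=1, P7=12)
step 5: fire T0:  (P0=1, P1=11, P2=4, P3=0, P4=1, P5=4, P6=1, P7=12) → (P0=1, P1=10, P2=4, P3=0, P4=1, P5=4, P6=1, P7=12)
step 6: fire T0:  (P0=1, P1=10, P2=4, P3=0, P4=1, P5=4, P6=1, P7=12) → (P0=1, P1=9, P2=4, P3=0, P4=1, P5=4, P6=1, P7=12)
step 7: fire T0:  (P0=1, P1=9, P2=4, P3=0, P4=1, P5=4, P6=1, P7=12) → (P0=1, P1=8, P2=4, P3=0, P4=1, P5=4, P6=1, P7=12)
step 8: fire T0:  (P0=1, P1=8, P2=4, P3=0, P4=1, P5=4, P6=1, P7=12) → (P0=1, P1=7, P2=4, P3=0, P4=1, P5=4, P6=1, P7=12)

(P0=1, P1=7, P2=4, P3=0, P4=1, P5=4, P6=1, P7=12)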